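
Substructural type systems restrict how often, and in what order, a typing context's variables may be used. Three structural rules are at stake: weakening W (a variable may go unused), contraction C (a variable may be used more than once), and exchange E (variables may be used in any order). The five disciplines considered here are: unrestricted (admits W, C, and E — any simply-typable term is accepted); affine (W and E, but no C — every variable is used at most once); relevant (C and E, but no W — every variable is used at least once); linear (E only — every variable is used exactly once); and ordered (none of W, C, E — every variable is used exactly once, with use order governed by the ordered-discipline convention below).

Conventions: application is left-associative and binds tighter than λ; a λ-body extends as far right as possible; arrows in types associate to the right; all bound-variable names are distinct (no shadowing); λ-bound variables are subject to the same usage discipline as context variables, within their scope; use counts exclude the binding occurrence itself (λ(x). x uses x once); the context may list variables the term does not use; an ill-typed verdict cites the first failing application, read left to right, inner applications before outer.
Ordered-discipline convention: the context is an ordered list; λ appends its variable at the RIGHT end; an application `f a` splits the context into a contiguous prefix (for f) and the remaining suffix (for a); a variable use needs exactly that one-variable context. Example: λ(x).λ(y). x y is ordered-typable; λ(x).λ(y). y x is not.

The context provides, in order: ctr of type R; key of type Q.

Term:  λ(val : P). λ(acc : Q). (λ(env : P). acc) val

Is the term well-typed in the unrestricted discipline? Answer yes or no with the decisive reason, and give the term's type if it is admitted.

yes — well-typed at P -> Q -> Q; no restrictions here; term : P -> Q -> Q
counts: ctr=0, key=0, val (bound)=1, acc (bound)=1, env (bound)=0
left-to-right use order: acc, val
typing: well-typed at P -> Q -> Q
summary: ordered ✗; linear ✗; affine ✓; relevant ✗; unrestricted ✓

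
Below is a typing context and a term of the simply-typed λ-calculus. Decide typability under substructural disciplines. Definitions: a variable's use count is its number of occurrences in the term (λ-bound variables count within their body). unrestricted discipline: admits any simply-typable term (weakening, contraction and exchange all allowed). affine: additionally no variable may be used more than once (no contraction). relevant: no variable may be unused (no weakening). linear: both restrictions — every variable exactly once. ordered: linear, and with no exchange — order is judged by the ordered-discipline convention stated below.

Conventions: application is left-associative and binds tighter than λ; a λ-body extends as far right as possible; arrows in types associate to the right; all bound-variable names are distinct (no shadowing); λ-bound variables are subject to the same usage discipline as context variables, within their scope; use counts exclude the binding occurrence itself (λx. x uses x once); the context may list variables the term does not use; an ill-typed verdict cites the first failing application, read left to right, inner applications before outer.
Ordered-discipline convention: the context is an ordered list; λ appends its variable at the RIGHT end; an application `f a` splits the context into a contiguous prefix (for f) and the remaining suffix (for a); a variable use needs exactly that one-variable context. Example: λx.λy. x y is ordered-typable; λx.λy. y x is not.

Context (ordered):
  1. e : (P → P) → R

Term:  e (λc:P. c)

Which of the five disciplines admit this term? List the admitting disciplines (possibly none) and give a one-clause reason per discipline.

admitting disciplines: ordered, linear, affine, relevant, unrestricted
usage: e: 1; c [bound]: 1
use order (left to right): e, c
typing: ✓ — R
ordered ✓ (e, c: once each, no exchange needed)
linear ✓ (e, c: one use apiece)
affine ✓ (at most one use each (e, c))
relevant ✓ (none of e, c goes unused)
unrestricted ✓ (typability at R is all that's needed)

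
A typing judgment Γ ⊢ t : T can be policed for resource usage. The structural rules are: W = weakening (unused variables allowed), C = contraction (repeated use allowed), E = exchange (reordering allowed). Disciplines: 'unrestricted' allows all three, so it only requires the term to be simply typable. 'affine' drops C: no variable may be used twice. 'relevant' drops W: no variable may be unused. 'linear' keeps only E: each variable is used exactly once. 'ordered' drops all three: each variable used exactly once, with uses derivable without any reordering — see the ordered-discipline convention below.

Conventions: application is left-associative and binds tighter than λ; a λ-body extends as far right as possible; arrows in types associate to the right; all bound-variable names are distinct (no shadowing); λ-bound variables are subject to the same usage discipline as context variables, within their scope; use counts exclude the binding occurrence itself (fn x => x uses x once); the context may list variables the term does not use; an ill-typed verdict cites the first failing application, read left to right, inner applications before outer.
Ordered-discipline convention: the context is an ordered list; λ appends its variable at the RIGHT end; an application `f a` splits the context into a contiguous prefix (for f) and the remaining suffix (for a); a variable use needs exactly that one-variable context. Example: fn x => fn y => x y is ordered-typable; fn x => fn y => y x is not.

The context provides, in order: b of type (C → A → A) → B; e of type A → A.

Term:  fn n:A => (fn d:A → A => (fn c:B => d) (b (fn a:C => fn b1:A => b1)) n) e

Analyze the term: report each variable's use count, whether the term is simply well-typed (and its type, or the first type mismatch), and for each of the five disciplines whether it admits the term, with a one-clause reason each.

variable uses: b=1; e=1; n (bound)=1; d (bound)=1; c (bound)=0; a (bound)=0; b1 (bound)=1
left-to-right use order: d, b, b1, n, e
typing: ✓ — A → A
ordered: ✗, unused: c, a — weakening required
linear: ✗, unused: c, a — weakening required
affine: ✓, none of b, e, n, d, c, a, b1 used more than once
relevant: ✗, unused: c, a — weakening required
unrestricted: ✓, well-typed at A → A; no restrictions here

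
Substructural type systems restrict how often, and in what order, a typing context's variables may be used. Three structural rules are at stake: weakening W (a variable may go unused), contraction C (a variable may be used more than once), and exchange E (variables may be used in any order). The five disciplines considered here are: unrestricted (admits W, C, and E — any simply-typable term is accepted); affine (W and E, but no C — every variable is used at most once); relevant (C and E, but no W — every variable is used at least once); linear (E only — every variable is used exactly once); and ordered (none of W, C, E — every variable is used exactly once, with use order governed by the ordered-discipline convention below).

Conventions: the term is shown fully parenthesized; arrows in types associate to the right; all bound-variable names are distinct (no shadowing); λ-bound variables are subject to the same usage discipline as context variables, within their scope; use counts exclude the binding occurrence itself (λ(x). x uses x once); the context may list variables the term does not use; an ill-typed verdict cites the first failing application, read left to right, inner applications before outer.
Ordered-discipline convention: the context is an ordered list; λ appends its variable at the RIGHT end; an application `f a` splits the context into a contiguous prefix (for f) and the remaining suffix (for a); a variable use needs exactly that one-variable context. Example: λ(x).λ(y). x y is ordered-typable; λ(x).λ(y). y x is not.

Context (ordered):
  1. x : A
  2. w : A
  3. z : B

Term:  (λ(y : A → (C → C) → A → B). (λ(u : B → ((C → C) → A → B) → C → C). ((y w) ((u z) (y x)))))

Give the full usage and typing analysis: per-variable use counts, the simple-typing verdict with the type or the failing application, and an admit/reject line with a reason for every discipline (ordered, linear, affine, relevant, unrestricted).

counts: x ×1, w ×1, z ×1, y (λ-bound) ×2, u (λ-bound) ×1
uses in reading order: y, w, u, z, y, x
typing: ✓ — (A → (C → C) → A → B) → (B → ((C → C) → A → B) → C → C) → A → B
ordered: ✗ — needs contraction — y ×2
linear: ✗ — needs contraction — y ×2
affine: ✗ — needs contraction — y ×2
relevant: ✓ — none of x, w, z, y, u goes unused
unrestricted: ✓ — simply typable at (A → (C → C) → A → B) → (B → ((C → C) → A → B) → C → C) → A → B; W, C, E all held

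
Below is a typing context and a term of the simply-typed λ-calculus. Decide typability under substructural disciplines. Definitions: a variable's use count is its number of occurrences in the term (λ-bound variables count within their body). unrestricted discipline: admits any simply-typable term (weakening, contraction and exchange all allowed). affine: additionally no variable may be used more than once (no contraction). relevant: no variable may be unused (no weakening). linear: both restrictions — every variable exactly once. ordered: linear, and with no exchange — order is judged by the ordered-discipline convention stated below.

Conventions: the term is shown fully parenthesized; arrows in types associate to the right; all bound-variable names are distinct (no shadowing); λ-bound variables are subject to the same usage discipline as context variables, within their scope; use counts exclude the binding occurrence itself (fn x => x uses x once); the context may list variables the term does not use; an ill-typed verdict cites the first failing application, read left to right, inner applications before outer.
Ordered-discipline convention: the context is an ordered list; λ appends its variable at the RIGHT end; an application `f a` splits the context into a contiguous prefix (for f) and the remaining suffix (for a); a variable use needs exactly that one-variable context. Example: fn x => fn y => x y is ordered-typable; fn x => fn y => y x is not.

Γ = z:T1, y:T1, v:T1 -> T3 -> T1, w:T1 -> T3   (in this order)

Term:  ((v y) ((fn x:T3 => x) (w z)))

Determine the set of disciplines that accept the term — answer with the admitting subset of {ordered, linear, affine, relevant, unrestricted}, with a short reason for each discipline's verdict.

admitted by: linear, affine, relevant, unrestricted
usage: z: 1×; y: 1×; v: 1×; w: 1×; x [bound]: 1×
uses in reading order: v, y, x, w, z
typing: well-typed — term : T1
ordered: ✗, no contiguous prefix/suffix split fits v, y, x, w, z
linear: ✓, single use per variable (z, y, v, w, x)
affine: ✓, z, y, v, w, x: no repeats, contraction unneeded
relevant: ✓, none of z, y, v, w, x goes unused
unrestricted: ✓, simply typable at T1; W, C, E all held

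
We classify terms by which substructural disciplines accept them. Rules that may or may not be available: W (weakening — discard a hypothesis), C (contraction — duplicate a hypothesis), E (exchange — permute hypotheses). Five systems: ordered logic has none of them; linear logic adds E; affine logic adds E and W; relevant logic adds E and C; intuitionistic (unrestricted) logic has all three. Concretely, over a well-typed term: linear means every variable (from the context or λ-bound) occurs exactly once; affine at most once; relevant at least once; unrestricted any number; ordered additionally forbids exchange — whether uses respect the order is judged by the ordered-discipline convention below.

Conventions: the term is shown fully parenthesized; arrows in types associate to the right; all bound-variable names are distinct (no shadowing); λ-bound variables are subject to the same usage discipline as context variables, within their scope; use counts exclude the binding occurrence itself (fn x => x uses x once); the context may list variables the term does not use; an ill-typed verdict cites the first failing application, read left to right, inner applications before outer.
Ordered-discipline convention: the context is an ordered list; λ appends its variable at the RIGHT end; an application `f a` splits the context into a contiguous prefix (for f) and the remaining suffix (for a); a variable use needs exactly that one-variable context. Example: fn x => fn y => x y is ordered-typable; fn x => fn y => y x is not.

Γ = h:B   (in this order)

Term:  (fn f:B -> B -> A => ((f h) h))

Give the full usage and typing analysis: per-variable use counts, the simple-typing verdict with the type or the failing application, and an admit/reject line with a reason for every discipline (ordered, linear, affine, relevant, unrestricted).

counts: h ×2, f [bound] ×1
use order (left to right): f, h, h
typing: well-typed — term : (B -> B -> A) -> A
ordered ✗ (repeated use of h ×2)
linear ✗ (repeated use of h ×2)
affine ✗ (repeated use of h ×2)
relevant ✓ (every one of h, f appears)
unrestricted ✓ (simply typable at (B -> B -> A) -> A; W, C, E all held)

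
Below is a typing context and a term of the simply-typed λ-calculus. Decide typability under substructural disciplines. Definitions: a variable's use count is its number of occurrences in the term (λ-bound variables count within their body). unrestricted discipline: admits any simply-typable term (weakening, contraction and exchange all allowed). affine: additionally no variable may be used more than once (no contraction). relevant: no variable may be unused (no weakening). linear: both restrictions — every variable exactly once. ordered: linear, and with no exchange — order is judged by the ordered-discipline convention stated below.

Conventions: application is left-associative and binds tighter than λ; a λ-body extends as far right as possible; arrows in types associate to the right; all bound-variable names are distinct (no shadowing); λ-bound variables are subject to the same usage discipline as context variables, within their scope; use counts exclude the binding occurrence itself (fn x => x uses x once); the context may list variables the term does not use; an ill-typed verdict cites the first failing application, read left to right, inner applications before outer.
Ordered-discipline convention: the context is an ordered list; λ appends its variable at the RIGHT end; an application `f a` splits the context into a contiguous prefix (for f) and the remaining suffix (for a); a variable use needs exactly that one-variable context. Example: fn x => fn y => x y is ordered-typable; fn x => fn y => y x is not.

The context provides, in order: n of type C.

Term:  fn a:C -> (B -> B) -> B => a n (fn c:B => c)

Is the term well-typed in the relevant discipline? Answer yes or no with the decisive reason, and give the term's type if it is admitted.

yes — none of n, a, c goes unused; term : (C -> (B -> B) -> B) -> B
counts: n=1, a (bound)=1, c (bound)=1
order of uses: a, n, c
typing: well-typed — term : (C -> (B -> B) -> B) -> B
summary: ordered ✗ | linear ✓ | affine ✓ | relevant ✓ | unrestricted ✓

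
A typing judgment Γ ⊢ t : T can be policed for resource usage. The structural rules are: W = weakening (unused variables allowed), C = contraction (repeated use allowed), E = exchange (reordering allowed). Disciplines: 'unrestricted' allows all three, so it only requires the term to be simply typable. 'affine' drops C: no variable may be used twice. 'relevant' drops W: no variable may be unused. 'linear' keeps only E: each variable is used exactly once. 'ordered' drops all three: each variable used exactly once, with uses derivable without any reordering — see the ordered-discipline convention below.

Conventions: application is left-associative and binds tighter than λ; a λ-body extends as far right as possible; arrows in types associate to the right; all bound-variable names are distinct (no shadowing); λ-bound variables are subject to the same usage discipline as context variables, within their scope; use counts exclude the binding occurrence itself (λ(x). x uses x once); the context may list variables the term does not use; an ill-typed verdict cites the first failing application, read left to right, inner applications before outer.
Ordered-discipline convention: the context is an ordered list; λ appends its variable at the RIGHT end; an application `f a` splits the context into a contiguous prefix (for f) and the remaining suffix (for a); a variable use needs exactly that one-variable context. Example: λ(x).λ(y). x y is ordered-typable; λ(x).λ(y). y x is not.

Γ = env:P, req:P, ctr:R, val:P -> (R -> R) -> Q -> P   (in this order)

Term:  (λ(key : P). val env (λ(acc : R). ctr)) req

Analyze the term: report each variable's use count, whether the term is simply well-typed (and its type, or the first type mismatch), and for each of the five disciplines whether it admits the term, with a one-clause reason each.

variable uses: env: 1×; req: 1×; ctr: 1×; val: 1×; key (λ-bound): 0×; acc (λ-bound): 0×
order of uses: val, env, ctr, req
typing: the term checks, with type Q -> P
ordered ✗ (key, acc left unused)
linear ✗ (key, acc left unused)
affine ✓ (none of env, req, ctr, val, key, acc used more than once)
relevant ✗ (key, acc left unused)
unrestricted ✓ (type-checks (Q -> P) and nothing is barred)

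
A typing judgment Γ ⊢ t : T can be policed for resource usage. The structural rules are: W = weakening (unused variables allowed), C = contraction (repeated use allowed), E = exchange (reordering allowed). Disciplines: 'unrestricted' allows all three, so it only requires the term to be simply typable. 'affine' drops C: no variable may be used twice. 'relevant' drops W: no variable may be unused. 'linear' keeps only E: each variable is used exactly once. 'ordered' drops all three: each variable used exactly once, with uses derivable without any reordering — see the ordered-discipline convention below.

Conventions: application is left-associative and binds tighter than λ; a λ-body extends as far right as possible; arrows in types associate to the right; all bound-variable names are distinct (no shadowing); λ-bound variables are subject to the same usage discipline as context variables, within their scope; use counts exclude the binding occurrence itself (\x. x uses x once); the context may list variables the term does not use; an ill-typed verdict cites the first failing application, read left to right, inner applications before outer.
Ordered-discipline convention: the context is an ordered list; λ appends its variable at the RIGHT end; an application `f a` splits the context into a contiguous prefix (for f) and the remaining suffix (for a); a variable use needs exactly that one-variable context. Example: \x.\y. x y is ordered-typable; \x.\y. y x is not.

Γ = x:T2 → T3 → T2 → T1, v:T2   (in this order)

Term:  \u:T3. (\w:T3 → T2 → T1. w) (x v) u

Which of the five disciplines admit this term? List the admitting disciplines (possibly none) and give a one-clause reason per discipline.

accepted by: ordered, linear, affine, relevant, unrestricted
use counts: x: 1×; v: 1×; u (bound): 1×; w (bound): 1×
left-to-right use order: w, x, v, u
typing: the term checks, with type T3 → T2 → T1
ordered: ✓ — x, v, u, w: once each, no exchange needed
linear: ✓ — single use per variable (x, v, u, w)
affine: ✓ — none of x, v, u, w used more than once
relevant: ✓ — at least one use each (x, v, u, w)
unrestricted: ✓ — type-checks (T3 → T2 → T1) and nothing is barred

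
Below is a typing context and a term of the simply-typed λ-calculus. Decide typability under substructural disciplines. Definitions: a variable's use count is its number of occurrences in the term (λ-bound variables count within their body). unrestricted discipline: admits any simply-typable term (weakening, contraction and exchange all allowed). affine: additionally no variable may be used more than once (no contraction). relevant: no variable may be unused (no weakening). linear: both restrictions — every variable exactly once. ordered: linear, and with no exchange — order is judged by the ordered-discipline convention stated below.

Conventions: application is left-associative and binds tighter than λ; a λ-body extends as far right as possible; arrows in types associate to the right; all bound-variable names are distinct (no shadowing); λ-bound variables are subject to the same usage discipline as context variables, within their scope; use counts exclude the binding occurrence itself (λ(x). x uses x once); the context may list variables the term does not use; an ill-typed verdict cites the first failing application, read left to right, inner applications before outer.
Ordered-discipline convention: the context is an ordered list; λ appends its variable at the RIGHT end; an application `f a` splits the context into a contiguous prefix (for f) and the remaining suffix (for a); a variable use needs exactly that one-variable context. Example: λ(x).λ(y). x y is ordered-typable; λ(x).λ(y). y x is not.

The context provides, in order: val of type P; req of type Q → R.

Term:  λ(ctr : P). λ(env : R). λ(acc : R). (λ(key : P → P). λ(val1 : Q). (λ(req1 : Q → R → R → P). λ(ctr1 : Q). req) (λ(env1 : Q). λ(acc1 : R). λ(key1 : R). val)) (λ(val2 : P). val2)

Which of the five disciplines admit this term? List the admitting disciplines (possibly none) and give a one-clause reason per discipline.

admitted in: affine, unrestricted
counts: val: 1×; req: 1×; ctr (bound): 0×; env (bound): 0×; acc (bound): 0×; key (bound): 0×; val1 (bound): 0×; req1 (bound): 0×; ctr1 (bound): 0×; env1 (bound): 0×; acc1 (bound): 0×; key1 (bound): 0×; val2 (bound): 1×
left-to-right use order: req, val, val2
typing: well-typed — term : P → R → R → Q → Q → Q → R
ordered: ✗ — unused: ctr, env, acc, key, val1, req1, ctr1, env1, acc1, key1 — weakening required
linear: ✗ — unused: ctr, env, acc, key, val1, req1, ctr1, env1, acc1, key1 — weakening required
affine: ✓ — none of val, req, ctr, env, acc, key, val1, req1, ctr1, env1, acc1, key1, val2 used more than once
relevant: ✗ — unused: ctr, env, acc, key, val1, req1, ctr1, env1, acc1, key1 — weakening required
unrestricted: ✓ — typability at P → R → R → Q → Q → Q → R is all that's needed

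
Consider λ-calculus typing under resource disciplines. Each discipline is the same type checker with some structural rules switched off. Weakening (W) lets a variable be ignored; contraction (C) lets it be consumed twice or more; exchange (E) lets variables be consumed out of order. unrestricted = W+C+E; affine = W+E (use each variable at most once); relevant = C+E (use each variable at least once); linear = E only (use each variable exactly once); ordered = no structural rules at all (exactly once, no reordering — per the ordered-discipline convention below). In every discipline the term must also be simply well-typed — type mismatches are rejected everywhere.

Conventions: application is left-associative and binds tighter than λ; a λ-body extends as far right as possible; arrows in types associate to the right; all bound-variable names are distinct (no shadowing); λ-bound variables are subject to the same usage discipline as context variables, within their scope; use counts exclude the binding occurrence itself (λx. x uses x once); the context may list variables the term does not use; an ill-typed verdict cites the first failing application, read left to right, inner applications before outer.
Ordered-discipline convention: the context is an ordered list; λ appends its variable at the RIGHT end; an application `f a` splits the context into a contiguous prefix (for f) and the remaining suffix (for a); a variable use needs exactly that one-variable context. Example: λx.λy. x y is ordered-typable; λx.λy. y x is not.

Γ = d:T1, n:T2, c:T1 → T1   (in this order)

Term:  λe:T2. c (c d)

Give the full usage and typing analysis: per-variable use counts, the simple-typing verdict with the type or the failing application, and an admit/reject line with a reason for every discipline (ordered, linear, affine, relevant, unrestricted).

use counts: d ×1, n ×0, c ×2, e (λ-bound) ×0
left-to-right use order: c, c, d
typing: well-typed at T2 → T1
ordered: ✗, needs contraction — c ×2; n, e left unused
linear: ✗, needs contraction — c ×2; n, e left unused
affine: ✗, needs contraction — c ×2
relevant: ✗, n, e left unused
unrestricted: ✓, typability at T2 → T1 is all that's needed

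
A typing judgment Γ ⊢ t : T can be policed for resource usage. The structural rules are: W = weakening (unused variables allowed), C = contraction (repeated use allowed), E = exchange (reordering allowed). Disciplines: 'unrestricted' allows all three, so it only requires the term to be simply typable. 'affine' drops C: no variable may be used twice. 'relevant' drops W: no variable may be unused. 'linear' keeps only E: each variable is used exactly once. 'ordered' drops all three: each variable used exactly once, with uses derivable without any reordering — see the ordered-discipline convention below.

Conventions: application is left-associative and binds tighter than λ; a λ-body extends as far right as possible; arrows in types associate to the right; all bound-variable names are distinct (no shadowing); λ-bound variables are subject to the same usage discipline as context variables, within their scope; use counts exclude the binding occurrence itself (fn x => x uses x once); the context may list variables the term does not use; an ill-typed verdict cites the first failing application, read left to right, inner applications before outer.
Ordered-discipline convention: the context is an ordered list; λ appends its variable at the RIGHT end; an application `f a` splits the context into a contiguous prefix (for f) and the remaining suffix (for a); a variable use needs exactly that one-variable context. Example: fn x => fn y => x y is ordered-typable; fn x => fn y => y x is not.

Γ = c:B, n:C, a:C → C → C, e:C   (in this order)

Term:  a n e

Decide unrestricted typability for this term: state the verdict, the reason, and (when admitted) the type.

yes — simply typable at C; W, C, E all held; term : C
use counts: c: 0×, n: 1×, a: 1×, e: 1×
left-to-right use order: a, n, e
typing: well-typed — term : C
all disciplines: ordered ✗ | linear ✗ | affine ✓ | relevant ✗ | unrestricted ✓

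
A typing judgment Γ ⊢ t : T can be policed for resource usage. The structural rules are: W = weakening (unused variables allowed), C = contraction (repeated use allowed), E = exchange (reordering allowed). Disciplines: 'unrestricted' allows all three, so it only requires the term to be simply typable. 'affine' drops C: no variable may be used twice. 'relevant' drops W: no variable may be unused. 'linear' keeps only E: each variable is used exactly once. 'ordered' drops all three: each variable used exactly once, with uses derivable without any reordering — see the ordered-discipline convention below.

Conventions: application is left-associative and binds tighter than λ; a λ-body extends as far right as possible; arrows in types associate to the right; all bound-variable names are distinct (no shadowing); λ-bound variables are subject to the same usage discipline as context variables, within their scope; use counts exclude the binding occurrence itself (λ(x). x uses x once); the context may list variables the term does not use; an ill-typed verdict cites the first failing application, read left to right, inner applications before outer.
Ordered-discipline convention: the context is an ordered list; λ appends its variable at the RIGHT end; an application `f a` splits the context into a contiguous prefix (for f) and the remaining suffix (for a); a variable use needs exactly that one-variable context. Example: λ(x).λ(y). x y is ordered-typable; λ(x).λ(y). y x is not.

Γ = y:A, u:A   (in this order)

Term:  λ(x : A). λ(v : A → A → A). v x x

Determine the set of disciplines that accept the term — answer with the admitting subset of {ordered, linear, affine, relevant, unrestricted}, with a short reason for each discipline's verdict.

admitting disciplines: unrestricted
usage: y: 0; u: 0; x (λ-bound): 2; v (λ-bound): 1
uses in reading order: v, x, x
typing: ✓ — A → (A → A → A) → A
ordered ✗ (repeated use of x ×2; y, u never used (weakening))
linear ✗ (repeated use of x ×2; y, u never used (weakening))
affine ✗ (repeated use of x ×2)
relevant ✗ (y, u never used (weakening))
unrestricted ✓ (well-typed at A → (A → A → A) → A; no restrictions here)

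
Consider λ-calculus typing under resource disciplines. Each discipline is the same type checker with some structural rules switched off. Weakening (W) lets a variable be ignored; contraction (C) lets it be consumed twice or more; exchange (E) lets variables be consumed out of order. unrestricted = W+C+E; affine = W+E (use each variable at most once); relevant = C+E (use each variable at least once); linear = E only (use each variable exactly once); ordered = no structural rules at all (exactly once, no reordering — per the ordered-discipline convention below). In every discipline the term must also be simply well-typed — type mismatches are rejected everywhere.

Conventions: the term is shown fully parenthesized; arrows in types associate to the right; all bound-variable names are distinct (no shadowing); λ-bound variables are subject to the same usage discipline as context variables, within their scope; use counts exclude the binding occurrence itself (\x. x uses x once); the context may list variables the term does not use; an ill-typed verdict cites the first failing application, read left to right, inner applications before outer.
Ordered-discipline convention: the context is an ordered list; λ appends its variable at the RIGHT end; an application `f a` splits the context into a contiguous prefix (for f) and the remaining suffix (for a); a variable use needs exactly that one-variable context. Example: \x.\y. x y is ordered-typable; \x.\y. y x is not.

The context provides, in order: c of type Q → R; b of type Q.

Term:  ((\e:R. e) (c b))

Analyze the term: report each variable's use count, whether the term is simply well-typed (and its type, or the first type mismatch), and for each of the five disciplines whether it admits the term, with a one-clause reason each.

use counts: c=1; b=1; e [bound]=1
uses in reading order: e, c, b
typing: well-typed at R
ordered: ✓ — one use each (c, b, e); ordered split holds
linear: ✓ — single use per variable (c, b, e)
affine: ✓ — none of c, b, e used more than once
relevant: ✓ — every one of c, b, e appears
unrestricted: ✓ — typability at R is all that's needed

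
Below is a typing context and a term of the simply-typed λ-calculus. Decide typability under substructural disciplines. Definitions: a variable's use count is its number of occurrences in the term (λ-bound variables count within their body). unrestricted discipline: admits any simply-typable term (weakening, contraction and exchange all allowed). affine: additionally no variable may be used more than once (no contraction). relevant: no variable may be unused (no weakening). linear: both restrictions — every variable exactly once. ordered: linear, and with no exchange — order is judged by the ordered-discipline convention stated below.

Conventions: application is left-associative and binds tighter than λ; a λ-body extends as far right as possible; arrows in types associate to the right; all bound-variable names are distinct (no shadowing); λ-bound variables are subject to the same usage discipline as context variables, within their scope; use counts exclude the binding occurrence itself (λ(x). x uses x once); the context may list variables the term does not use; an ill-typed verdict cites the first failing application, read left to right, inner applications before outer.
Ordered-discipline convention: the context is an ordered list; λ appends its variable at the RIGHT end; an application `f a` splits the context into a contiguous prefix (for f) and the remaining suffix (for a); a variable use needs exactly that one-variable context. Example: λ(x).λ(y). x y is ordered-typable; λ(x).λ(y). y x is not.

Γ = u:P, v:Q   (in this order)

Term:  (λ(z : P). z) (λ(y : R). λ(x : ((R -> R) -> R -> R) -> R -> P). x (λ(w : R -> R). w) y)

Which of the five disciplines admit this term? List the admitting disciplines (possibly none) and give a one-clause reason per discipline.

accepted by: none
usage: u: 0×; v: 0×; z (bound): 1×; y (bound): 1×; x (bound): 1×; w (bound): 1×
use order (left to right): z, x, w, y
typing: ill-typed: a function awaiting P gets R -> (((R -> R) -> R -> R) -> R -> P) -> P
ordered ✗ (fails simple typing)
linear ✗ (a type mismatch blocks all five)
affine ✗ (the type mismatch rejects it)
relevant ✗ (not simply typable)
unrestricted ✗ (fails simple typing)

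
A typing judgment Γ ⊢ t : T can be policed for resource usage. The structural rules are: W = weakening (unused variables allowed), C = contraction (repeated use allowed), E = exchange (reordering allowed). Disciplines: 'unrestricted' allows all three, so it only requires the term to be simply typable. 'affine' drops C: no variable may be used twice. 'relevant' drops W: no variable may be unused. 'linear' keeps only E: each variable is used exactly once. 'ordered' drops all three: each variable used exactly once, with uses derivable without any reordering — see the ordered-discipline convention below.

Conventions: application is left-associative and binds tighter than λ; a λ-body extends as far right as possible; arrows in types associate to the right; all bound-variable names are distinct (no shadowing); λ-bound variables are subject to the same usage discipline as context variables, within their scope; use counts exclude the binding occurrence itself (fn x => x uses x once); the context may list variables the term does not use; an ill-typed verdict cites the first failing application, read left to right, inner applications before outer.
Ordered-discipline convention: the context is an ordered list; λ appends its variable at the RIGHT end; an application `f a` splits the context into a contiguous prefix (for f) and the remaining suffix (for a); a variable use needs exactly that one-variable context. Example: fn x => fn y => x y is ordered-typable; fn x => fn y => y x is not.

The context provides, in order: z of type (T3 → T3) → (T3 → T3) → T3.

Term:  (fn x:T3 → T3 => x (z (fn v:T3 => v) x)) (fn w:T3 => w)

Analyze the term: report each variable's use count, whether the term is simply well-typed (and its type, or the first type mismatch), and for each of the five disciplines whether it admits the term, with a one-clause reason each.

usage: z: 1×, x (bound): 2×, v (bound): 1×, w (bound): 1×
left-to-right use order: x, z, v, x, w
typing: ✓ — T3
ordered ✗ (uses contraction: x ×2)
linear ✗ (uses contraction: x ×2)
affine ✗ (uses contraction: x ×2)
relevant ✓ (z, x, v, w: all used, weakening unneeded)
unrestricted ✓ (simply typable at T3; W, C, E all held)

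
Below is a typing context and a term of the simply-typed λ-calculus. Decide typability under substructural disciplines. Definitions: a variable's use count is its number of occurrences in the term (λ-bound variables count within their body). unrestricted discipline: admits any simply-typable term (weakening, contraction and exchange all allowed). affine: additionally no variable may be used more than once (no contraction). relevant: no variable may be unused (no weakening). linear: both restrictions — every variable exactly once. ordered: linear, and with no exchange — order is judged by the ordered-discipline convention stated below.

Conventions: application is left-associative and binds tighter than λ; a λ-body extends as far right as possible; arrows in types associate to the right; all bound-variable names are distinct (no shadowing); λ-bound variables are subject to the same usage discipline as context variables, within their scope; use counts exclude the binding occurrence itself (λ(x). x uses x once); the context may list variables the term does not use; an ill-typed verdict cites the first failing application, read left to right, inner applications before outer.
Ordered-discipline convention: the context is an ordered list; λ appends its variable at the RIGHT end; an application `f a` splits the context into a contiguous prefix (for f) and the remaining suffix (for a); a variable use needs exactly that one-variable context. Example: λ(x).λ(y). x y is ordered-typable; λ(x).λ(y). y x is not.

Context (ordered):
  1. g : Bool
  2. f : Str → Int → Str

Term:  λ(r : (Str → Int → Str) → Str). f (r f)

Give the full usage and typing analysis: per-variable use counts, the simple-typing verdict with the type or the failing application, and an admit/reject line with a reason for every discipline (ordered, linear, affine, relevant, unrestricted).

usage: g: 0×, f: 2×, r (λ-bound): 1×
left-to-right use order: f, r, f
typing: the term checks, with type ((Str → Int → Str) → Str) → Int → Str
ordered ✗ (uses contraction: f ×2; g left unused)
linear ✗ (uses contraction: f ×2; g left unused)
affine ✗ (uses contraction: f ×2)
relevant ✗ (g left unused)
unrestricted ✓ (typability at ((Str → Int → Str) → Str) → Int → Str is all that's needed)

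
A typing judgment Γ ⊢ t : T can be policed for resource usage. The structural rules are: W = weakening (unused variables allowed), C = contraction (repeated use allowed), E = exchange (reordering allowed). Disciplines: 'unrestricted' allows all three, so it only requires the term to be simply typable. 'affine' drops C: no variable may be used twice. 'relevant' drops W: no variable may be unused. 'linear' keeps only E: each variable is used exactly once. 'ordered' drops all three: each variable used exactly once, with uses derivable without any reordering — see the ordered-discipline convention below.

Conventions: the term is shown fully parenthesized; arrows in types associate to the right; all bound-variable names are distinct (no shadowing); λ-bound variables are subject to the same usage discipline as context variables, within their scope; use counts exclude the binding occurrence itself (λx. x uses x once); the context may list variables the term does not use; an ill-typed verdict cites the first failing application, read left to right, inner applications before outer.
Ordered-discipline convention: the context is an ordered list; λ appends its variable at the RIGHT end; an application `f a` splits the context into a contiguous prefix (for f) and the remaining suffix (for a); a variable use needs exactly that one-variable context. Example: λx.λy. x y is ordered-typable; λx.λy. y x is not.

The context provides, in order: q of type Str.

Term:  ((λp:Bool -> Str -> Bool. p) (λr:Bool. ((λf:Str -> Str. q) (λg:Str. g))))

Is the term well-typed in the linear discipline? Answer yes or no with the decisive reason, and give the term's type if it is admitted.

no — the type mismatch rejects it
use counts: q=1; p (λ-bound)=1; r (λ-bound)=0; f (λ-bound)=0; g (λ-bound)=1
use order (left to right): p, q, g
typing: ill-typed: an application expects Bool -> Str -> Bool but receives Bool -> Str
all disciplines: ordered ✗ · linear ✗ · affine ✗ · relevant ✗ · unrestricted ✗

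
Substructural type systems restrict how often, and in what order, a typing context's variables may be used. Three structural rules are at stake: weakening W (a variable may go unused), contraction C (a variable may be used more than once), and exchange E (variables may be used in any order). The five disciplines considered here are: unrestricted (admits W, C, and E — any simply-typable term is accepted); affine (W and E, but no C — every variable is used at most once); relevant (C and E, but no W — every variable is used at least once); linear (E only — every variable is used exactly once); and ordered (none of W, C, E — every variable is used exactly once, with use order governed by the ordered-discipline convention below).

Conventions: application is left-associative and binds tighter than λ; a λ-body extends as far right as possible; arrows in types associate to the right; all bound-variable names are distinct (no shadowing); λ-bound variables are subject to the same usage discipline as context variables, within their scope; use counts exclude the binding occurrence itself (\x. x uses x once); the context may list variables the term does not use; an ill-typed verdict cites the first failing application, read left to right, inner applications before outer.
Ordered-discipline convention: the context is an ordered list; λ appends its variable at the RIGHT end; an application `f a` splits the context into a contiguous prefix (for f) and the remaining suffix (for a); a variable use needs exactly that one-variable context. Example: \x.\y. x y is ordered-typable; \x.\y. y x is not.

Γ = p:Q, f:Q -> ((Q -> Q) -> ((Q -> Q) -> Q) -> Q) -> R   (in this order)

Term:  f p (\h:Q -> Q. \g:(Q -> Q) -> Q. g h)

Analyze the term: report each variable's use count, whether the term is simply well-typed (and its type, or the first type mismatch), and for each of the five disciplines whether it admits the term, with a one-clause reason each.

usage: p: 1×, f: 1×, h [bound]: 1×, g [bound]: 1×
use order (left to right): f, p, g, h
typing: well-typed at R
ordered: ✗ — no ordered split (uses run f, p, g, h)
linear: ✓ — p, f, h, g: one use apiece
affine: ✓ — no duplicate uses among p, f, h, g
relevant: ✓ — at least one use each (p, f, h, g)
unrestricted: ✓ — type-checks (R) and nothing is barred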